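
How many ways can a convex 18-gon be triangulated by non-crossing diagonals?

This is a standard Catalan-number count: the answer is C_n. Here n = 18 - 2 = 16.
Using C_0 = 1 and C_(k+1) = C_k x 2(2k+1)/(k+2), build up term by term: C_1=1, C_2=2, C_3=5, C_4=14, C_5=42, C_6=132, C_7=429, C_8=1430, C_9=4862, C_10=16796, C_11=58786, C_12=208012, C_13=742900, C_14=2674440, C_15=9694845, C_16=35357670.

Final answer: C_{16} = 35357670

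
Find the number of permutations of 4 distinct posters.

The number of ways to arrange 4 distinct objects is 4!.

Final answer: 4! = 24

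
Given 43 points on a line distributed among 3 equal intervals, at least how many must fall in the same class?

By pigeonhole with 43 objects and 3 categories: ceiling(43/3).

Final answer: 15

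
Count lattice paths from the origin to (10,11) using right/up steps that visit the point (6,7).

Paths (0,0)->(6,7): C(13,7) = 1716.
Paths (6,7)->(10,11): C(8,4) = 70.
By multiplication principle: 1716 x 70.

Final answer: 120120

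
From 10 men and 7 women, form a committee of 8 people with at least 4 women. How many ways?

Sum over valid woman counts:
C(7,4)C(10,4) = 7350
C(7,5)C(10,3) = 2520
C(7,6)C(10,2) = 315
C(7,7)C(10,1) = 10
Total: 7350 + 2520 + 315 + 10.

Final answer: 10195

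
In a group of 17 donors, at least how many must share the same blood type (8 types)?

There are 8 possible values for blood type (8 types). With 17 donors and 8 categories, by pigeonhole: ceiling(17/8).

Final answer: 3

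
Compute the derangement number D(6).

Derangements satisfy D(n) = (n-1)(D(n-1) + D(n-2)), starting from D(0)=1, D(1)=0.
Building up: D(2)=1, D(3)=2, D(4)=9, D(5)=44.
D(6) = 5 x (D(5) + D(4)) = 5 x (44 + 9).

Final answer: D(6) = 265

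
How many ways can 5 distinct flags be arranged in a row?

The number of ways to arrange 5 distinct objects is 5!.

Final answer: 5! = 120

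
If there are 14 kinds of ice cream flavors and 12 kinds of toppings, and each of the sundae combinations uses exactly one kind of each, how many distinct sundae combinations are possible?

By the multiplication principle: 14 x 12.

Final answer: 168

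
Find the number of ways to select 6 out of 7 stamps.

C(7,6) = 7!/(6! x (7-6)!).

Final answer: C(7,6) = 7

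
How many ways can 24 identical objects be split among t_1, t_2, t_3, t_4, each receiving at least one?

Substitute t'_i = t_i - 1 (so t'_i >= 0). Then sum t'_i = 24 - 4 = 20.
Stars and bars: C(20+4-1, 4-1) = C(23,3).

Final answer: C(23,3) = 1771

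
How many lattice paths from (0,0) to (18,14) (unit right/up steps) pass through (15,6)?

Paths (0,0)->(15,6): C(21,6) = 54264.
Paths (15,6)->(18,14): C(11,8) = 165.
By multiplication principle: 54264 x 165.

Final answer: 8953560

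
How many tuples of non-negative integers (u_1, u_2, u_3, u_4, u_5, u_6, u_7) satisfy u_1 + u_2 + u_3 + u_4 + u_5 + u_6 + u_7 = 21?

Stars and bars with 21 stars and 6 bars:
C(21+7-1, 7-1) = C(27,6).

Final answer: C(27,6) = 296010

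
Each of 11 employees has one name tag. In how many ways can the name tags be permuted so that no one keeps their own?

Use the recurrence D(n) = (n-1)(D(n-1) + D(n-2)) with D(0)=1, D(1)=0.
D(2) = 1 x (0 + 1) = 1
D(3) = 2 x (1 + 0) = 2
D(4) = 3 x (2 + 1) = 9
D(5) = 4 x (9 + 2) = 44
D(6) = 5 x (44 + 9) = 265
D(7) = 6 x (265 + 44) = 1854
D(8) = 7 x (1854 + 265) = 14833
D(9) = 8 x (14833 + 1854) = 133496
D(10) = 9 x (133496 + 14833) = 1334961
D(11) = 10 x (D(10) + D(9)) = 10 x (1334961 + 133496)

Final answer: D(11) = 14684570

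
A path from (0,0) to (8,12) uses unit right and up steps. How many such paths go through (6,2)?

Paths (0,0)->(6,2): C(8,2) = 28.
Paths (6,2)->(8,12): C(12,10) = 66.
By multiplication principle: 28 x 66.

Final answer: 1848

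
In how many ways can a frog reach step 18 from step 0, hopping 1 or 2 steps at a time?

Let f(n) count the ways. The last step is size 1 or 2, so f(n) = f(n-1) + f(n-2) with f(1)=1, f(2)=2.
Computing successive values: f(1)=1, f(2)=2, f(3)=3, f(4)=5, f(5)=8, f(6)=13, f(7)=21, f(8)=34, f(9)=55, f(10)=89, f(11)=144, f(12)=233, f(13)=377, f(14)=610, f(15)=987, f(16)=1597, f(17)=2584, f(18)=4181.

Final answer: 4181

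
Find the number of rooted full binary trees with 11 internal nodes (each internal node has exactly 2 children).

The structures are counted by the Catalan number C_n. Here n = 11.
C_n = C(2n,n) - C(2n,n+1), so C_{11} = C(22,11) - C(22,12) = 705432 - 646646.

Final answer: C_{11} = 58786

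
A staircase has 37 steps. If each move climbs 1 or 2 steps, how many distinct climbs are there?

Condition on the final move: it is a 1-step (f(n-1) ways to get there) or a 2-step (f(n-2) ways), so f(n) = f(n-1) + f(n-2), with f(1)=1, f(2)=2.
Computing successive values: f(1)=1, f(2)=2, f(3)=3, f(4)=5, f(5)=8, f(6)=13, f(7)=21, f(8)=34, f(9)=55, f(10)=89, f(11)=144, f(12)=233, f(13)=377, f(14)=610, f(15)=987, f(16)=1597, f(17)=2584, f(18)=4181, f(19)=6765, f(20)=10946, f(21)=17711, f(22)=28657, f(23)=46368, f(24)=75025, f(25)=121393, f(26)=196418, f(27)=317811, f(28)=514229, f(29)=832040, f(30)=1346269, f(31)=2178309, f(32)=3524578, f(33)=5702887, f(34)=9227465, f(35)=14930352, f(36)=24157817, f(37)=39088169.

Final answer: 39088169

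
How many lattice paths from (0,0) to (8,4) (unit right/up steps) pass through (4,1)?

Paths (0,0)->(4,1): C(5,1) = 5.
Paths (4,1)->(8,4): C(7,3) = 35.
By multiplication principle: 5 x 35.

Final answer: 175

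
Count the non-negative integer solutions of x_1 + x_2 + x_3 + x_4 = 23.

Stars and bars with 23 stars and 3 bars:
C(23+4-1, 4-1) = C(26,3).

Final answer: C(26,3) = 2600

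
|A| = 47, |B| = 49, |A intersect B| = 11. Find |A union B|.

|A union B| = |A| + |B| - |A intersect B| = 47 + 49 - 11.

Final answer: 85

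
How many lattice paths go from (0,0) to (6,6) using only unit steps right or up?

Each path has 6 right steps and 6 up steps in some order (12 steps total).
Choose which 6 of the 12 steps are up: C(12,6).

Final answer: C(12,6) = 924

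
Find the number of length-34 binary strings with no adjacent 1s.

Classify by the final bit: ...0 gives a(n-1) strings, ...01 gives a(n-2) strings. Thus a(n) = a(n-1) + a(n-2) with a(1)=2, a(2)=3.
Computing successive values: a(1)=2, a(2)=3, a(3)=5, a(4)=8, a(5)=13, a(6)=21, a(7)=34, a(8)=55, a(9)=89, a(10)=144, a(11)=233, a(12)=377, a(13)=610, a(14)=987, a(15)=1597, a(16)=2584, a(17)=4181, a(18)=6765, a(19)=10946, a(20)=17711, a(21)=28657, a(22)=46368, a(23)=75025, a(24)=121393, a(25)=196418, a(26)=317811, a(27)=514229, a(28)=832040, a(29)=1346269, a(30)=2178309, a(31)=3524578, a(32)=5702887, a(33)=9227465, a(34)=14930352.

Final answer: 14930352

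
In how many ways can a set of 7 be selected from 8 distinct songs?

C(8,7) = 8!/(7! x 1!).

Final answer: \binom{8}{7} = 8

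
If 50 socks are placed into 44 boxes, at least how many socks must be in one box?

By the pigeonhole principle: ceiling(50/44).

Final answer: 2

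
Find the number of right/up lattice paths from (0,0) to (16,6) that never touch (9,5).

Total paths to (16,6): C(22,6) = 74613.
Paths through (9,5): C(14,5) x C(8,1) = 16016.
Avoiding (9,5): 74613 - 16016.

Final answer: 58597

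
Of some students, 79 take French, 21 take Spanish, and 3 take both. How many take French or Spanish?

|A union B| = |A| + |B| - |A intersect B| = 79 + 21 - 3.

Final answer: 97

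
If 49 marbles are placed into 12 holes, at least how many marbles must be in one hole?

By the pigeonhole principle: ceiling(49/12).

Final answer: 5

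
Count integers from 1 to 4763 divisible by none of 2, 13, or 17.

|div by 2|=2381, |div by 13|=366, |div by 17|=280.
|div by 2&13|=183, |div by 2&17|=140, |div by 13&17|=21, |div by all|=10.
By inclusion-exclusion, divisible by at least one: 2381+366+280-183-140-21+10 = 2693.
Not divisible by any: 4763 - 2693.

Final answer: 2070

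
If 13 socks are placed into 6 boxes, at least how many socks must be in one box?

By the pigeonhole principle: ceiling(13/6).

Final answer: 3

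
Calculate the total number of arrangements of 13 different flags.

The number of ways to arrange 13 distinct objects is 13!.

Final answer: 13! = 6227020800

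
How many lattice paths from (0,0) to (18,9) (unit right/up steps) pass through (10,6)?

Paths (0,0)->(10,6): C(16,6) = 8008.
Paths (10,6)->(18,9): C(11,3) = 165.
By multiplication principle: 8008 x 165.

Final answer: 1321320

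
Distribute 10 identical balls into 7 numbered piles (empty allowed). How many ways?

Stars and bars: C(n+k-1, k-1) = C(16,6).

Final answer: C(16,6) = 8008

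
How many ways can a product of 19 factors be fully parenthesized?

The structures are counted by the Catalan number C_n. Here n = 19 - 1 = 18.
C_n = (2n)!/(n!(n+1)!), so C_{18} = 36!/(18! x 19!) = C(36,18)/19 = 9075135300/19.

Final answer: C_{18} = 477638700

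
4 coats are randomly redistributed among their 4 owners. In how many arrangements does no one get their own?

D(n) = (n-1)(D(n-1) + D(n-2)), D(0)=1, D(1)=0.
D(2) = 1 x (0 + 1) = 1
D(3) = 2 x (1 + 0) = 2
D(4) = 3 x (D(3) + D(2)) = 3 x (2 + 1)

Final answer: D(4) = 9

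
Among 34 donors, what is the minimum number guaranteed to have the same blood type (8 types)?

There are 8 possible values for blood type (8 types). With 34 donors and 8 categories, by pigeonhole: ceiling(34/8).

Final answer: 5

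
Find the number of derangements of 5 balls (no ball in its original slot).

D(n) = (n-1)(D(n-1) + D(n-2)), D(0)=1, D(1)=0.
D(2) = 1 x (0 + 1) = 1
D(3) = 2 x (1 + 0) = 2
D(4) = 3 x (2 + 1) = 9
D(5) = 4 x (D(4) + D(3)) = 4 x (9 + 2)

Final answer: D(5) = 44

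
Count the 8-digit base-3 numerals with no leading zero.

In base 3, the leading digit has 2 choices (1..2); each of the remaining 7 digits has 3 choices.
Total: 2 x 3^7.

Final answer: 4374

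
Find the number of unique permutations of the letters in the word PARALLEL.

Letters (A:2, E:1, L:3, P:1, R:1). Total letters: 8.
Permutations = 8!/(3! x 2!).

Final answer: 3360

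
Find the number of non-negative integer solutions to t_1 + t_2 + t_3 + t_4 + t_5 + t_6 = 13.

Stars and bars with 13 stars and 5 bars:
C(13+6-1, 6-1) = C(18,5).

Final answer: C(18,5) = 8568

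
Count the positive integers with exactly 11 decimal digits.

The leading digit cannot be 0 (9 options); the other 10 digits can be anything (10 options each).
Total: 9 x 10^10.

Final answer: 90000000000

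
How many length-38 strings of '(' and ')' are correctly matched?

This is counted by the nth Catalan number C_n. Here n = 19 (pairs).
C_n = C(2n,n)/(n+1), so C_{19} = C(38,19)/20 = 35345263800/20.

Final answer: C_{19} = 1767263190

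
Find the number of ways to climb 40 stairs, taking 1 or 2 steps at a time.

Let f(n) be the number of climbs. Removing the last move (1 or 2 steps) gives f(n) = f(n-1) + f(n-2); base cases f(1)=1, f(2)=2.
Building up term by term: f(1)=1, f(2)=2, f(3)=3, f(4)=5, f(5)=8, f(6)=13, f(7)=21, f(8)=34, f(9)=55, f(10)=89, f(11)=144, f(12)=233, f(13)=377, f(14)=610, f(15)=987, f(16)=1597, f(17)=2584, f(18)=4181, f(19)=6765, f(20)=10946, f(21)=17711, f(22)=28657, f(23)=46368, f(24)=75025, f(25)=121393, f(26)=196418, f(27)=317811, f(28)=514229, f(29)=832040, f(30)=1346269, f(31)=2178309, f(32)=3524578, f(33)=5702887, f(34)=9227465, f(35)=14930352, f(36)=24157817, f(37)=39088169, f(38)=63245986, f(39)=102334155, f(40)=165580141.

Final answer: 165580141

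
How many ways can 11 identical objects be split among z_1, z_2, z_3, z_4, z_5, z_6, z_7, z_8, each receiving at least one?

Substitute z'_i = z_i - 1 (so z'_i >= 0). Then sum z'_i = 11 - 8 = 3.
Stars and bars: C(3+8-1, 8-1) = C(10,7).

Final answer: C(10,7) = 120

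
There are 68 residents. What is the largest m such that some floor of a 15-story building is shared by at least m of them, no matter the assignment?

There are 15 possible values for floor of a 15-story building. With 68 residents and 15 categories, by pigeonhole: ceiling(68/15).

Final answer: 5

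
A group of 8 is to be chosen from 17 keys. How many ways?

C(17,8) = 17!/(8! x 9!).

Final answer: \binom{17}{8} = 24310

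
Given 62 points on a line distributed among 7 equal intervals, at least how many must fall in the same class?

By pigeonhole with 62 objects and 7 categories: ceiling(62/7).

Final answer: 9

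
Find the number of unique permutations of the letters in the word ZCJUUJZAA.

Letters (A:2, C:1, J:2, U:2, Z:2). Total letters: 9.
Permutations = 9!/(2! x 2! x 2! x 2!).

Final answer: 22680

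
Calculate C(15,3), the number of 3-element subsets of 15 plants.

C(15,3) = 15!/(3! x (15-3)!).

Final answer: C(15,3) = 455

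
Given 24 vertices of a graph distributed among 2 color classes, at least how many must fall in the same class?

By pigeonhole with 24 objects and 2 categories: ceiling(24/2).

Final answer: 12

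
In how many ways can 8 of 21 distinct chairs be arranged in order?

P(21,8) = 21!/(21-8)! = 21!/13!.

Final answer: P(21,8) = 8204716800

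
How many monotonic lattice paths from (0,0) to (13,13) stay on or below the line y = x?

Total monotonic paths to (13,13): C(26,13) = 10400600.
A path is bad iff it touches y = x + 1; reflecting its initial segment maps bad paths bijectively onto all paths to (12,14), of which there are C(26,14) = 9657700.
Valid Dyck paths: 10400600 - 9657700.
(Equivalently, C_{13} = C(26,13)/14 = 10400600/14.)

Final answer: C_{13} = 742900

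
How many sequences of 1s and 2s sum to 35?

Let f(n) be the number of climbs. Removing the last move (1 or 2 steps) gives f(n) = f(n-1) + f(n-2); base cases f(1)=1, f(2)=2.
Iterating the recurrence: f(1)=1, f(2)=2, f(3)=3, f(4)=5, f(5)=8, f(6)=13, f(7)=21, f(8)=34, f(9)=55, f(10)=89, f(11)=144, f(12)=233, f(13)=377, f(14)=610, f(15)=987, f(16)=1597, f(17)=2584, f(18)=4181, f(19)=6765, f(20)=10946, f(21)=17711, f(22)=28657, f(23)=46368, f(24)=75025, f(25)=121393, f(26)=196418, f(27)=317811, f(28)=514229, f(29)=832040, f(30)=1346269, f(31)=2178309, f(32)=3524578, f(33)=5702887, f(34)=9227465, f(35)=14930352.

Final answer: 14930352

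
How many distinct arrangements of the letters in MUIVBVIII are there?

Letters (B:1, I:4, M:1, U:1, V:2). Total letters: 9.
Permutations = 9!/(4! x 2!).

Final answer: 7560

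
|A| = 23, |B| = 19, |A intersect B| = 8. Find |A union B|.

|A union B| = |A| + |B| - |A intersect B| = 23 + 19 - 8.

Final answer: 34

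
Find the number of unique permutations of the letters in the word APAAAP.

Letters (A:4, P:2). Total letters: 6.
Permutations = 6!/(4! x 2!).

Final answer: 15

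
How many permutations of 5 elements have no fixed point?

Derangements satisfy D(n) = (n-1)(D(n-1) + D(n-2)), starting from D(0)=1, D(1)=0.
Building up: D(2)=1, D(3)=2, D(4)=9.
D(5) = 4 x (D(4) + D(3)) = 4 x (9 + 2).

Final answer: D(5) = 44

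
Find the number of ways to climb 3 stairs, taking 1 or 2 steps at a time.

Let f(n) be the number of climbs. Removing the last move (1 or 2 steps) gives f(n) = f(n-1) + f(n-2); base cases f(1)=1, f(2)=2.
Building up term by term: f(1)=1, f(2)=2, f(3)=3.

Final answer: 3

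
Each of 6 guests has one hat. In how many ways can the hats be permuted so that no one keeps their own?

Derangements satisfy D(n) = (n-1)(D(n-1) + D(n-2)), starting from D(0)=1, D(1)=0.
D(2) = 1 x (0 + 1) = 1
D(3) = 2 x (1 + 0) = 2
D(4) = 3 x (2 + 1) = 9
D(5) = 4 x (9 + 2) = 44
D(6) = 5 x (D(5) + D(4)) = 5 x (44 + 9)

Final answer: D(6) = 265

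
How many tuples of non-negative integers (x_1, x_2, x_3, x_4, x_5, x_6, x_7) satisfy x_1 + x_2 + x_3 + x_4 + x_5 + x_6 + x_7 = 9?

Stars and bars with 9 stars and 6 bars:
C(9+7-1, 7-1) = C(15,6).

Final answer: C(15,6) = 5005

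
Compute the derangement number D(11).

Use the recurrence D(n) = (n-1)(D(n-1) + D(n-2)) with D(0)=1, D(1)=0.
D(2) = 1 x (0 + 1) = 1
D(3) = 2 x (1 + 0) = 2
D(4) = 3 x (2 + 1) = 9
D(5) = 4 x (9 + 2) = 44
D(6) = 5 x (44 + 9) = 265
D(7) = 6 x (265 + 44) = 1854
D(8) = 7 x (1854 + 265) = 14833
D(9) = 8 x (14833 + 1854) = 133496
D(10) = 9 x (133496 + 14833) = 1334961
D(11) = 10 x (D(10) + D(9)) = 10 x (1334961 + 133496)

Final answer: D(11) = 14684570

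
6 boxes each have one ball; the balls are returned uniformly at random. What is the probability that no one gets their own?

D(n) = (n-1)(D(n-1) + D(n-2)), D(0)=1, D(1)=0.
Building up: D(2)=1, D(3)=2, D(4)=9, D(5)=44, D(6)=265.
Total arrangements: 6! = 720.
Probability = D(6)/6! = 53/144.

Final answer: D(6)/6! = 265/720 = 0.368056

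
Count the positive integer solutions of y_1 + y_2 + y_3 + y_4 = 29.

Substitute y'_i = y_i - 1 (so y'_i >= 0). Then sum y'_i = 29 - 4 = 25.
Stars and bars: C(25+4-1, 4-1) = C(28,3).

Final answer: C(28,3) = 3276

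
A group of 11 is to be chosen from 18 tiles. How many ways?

C(18,11) = 18!/(11! x 7!).

Final answer: \binom{18}{11} = 31824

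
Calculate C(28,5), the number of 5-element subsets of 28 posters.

C(28,5) = 28!/(5! x 23!).

Final answer: \binom{28}{5} = 98280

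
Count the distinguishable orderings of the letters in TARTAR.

Letters (A:2, R:2, T:2). Total letters: 6.
Permutations = 6!/(2! x 2! x 2!).

Final answer: 90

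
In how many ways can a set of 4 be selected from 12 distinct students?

C(12,4) = 12!/(4! x (12-4)!).

Final answer: C(12,4) = 495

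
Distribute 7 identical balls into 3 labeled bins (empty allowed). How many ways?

Stars and bars: C(n+k-1, k-1) = C(9,2).

Final answer: C(9,2) = 36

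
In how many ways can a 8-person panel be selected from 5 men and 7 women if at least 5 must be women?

Sum over valid woman counts:
C(7,5)C(5,3) = 210
C(7,6)C(5,2) = 70
C(7,7)C(5,1) = 5
Total: 210 + 70 + 5.

Final answer: 285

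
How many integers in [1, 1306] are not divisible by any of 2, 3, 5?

|div by 2|=653, |div by 3|=435, |div by 5|=261.
|div by 2&3|=217, |div by 2&5|=130, |div by 3&5|=87, |div by all|=43.
By inclusion-exclusion, divisible by at least one: 653+435+261-217-130-87+43 = 958.
Not divisible by any: 1306 - 958.

Final answer: 348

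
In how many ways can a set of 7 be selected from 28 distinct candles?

C(28,7) = 28!/(7! x 21!).

Final answer: \binom{28}{7} = 1184040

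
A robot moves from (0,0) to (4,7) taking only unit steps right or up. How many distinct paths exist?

Each path has 4 right steps and 7 up steps in some order (11 steps total).
Choose which 7 of the 11 steps are up: C(11,7).

Final answer: C(11,7) = 330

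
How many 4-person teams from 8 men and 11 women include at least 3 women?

Sum over valid woman counts:
C(11,3)C(8,1) = 1320
C(11,4)C(8,0) = 330
Total: 1320 + 330.

Final answer: 1650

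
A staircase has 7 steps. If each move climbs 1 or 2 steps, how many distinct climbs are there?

Let f(n) be the number of climbs. Removing the last move (1 or 2 steps) gives f(n) = f(n-1) + f(n-2); base cases f(1)=1, f(2)=2.
Iterating the recurrence: f(1)=1, f(2)=2, f(3)=3, f(4)=5, f(5)=8, f(6)=13, f(7)=21.

Final answer: 21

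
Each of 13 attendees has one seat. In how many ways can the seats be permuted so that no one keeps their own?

D(n) = (n-1)(D(n-1) + D(n-2)), D(0)=1, D(1)=0.
D(2) = 1 x (0 + 1) = 1
D(3) = 2 x (1 + 0) = 2
D(4) = 3 x (2 + 1) = 9
D(5) = 4 x (9 + 2) = 44
D(6) = 5 x (44 + 9) = 265
D(7) = 6 x (265 + 44) = 1854
D(8) = 7 x (1854 + 265) = 14833
D(9) = 8 x (14833 + 1854) = 133496
D(10) = 9 x (133496 + 14833) = 1334961
D(11) = 10 x (1334961 + 133496) = 14684570
D(12) = 11 x (14684570 + 1334961) = 176214841
D(13) = 12 x (D(12) + D(11)) = 12 x (176214841 + 14684570)

Final answer: D(13) = 2290792932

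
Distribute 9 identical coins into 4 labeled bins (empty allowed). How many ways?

Stars and bars: C(n+k-1, k-1) = C(12,3).

Final answer: C(12,3) = 220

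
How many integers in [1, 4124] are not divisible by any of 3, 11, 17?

|div by 3|=1374, |div by 11|=374, |div by 17|=242.
|div by 3&11|=124, |div by 3&17|=80, |div by 11&17|=22, |div by all|=7.
By inclusion-exclusion, divisible by at least one: 1374+374+242-124-80-22+7 = 1771.
Not divisible by any: 4124 - 1771.

Final answer: 2353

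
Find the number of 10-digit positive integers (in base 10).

First digit: 9 choices (1-9). Each of the remaining 9 digits: 10 choices.
Total: 9 x 10^9.

Final answer: 9000000000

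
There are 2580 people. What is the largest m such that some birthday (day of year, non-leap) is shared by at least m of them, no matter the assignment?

There are 365 possible values for birthday (day of year, non-leap). With 2580 people and 365 categories, by pigeonhole: ceiling(2580/365).

Final answer: 8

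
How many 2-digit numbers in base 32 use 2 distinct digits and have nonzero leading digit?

First digit: 31 (nonzero). Second: 31 (not first). Third: 30, etc.
Total: 31 x 31.

Final answer: 961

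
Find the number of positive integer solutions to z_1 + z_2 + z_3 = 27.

Substitute z'_i = z_i - 1 (so z'_i >= 0). Then sum z'_i = 27 - 3 = 24.
Stars and bars: C(24+3-1, 3-1) = C(26,2).

Final answer: C(26,2) = 325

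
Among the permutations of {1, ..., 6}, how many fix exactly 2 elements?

Choose which 2 elements are fixed: C(6,2) = 15.
Derange the remaining 4 using D(j) = (j-1)(D(j-1) + D(j-2)), D(0)=1, D(1)=0: D(2)=1, D(3)=2, D(4)=9.
Total: 15 x 9.

Final answer: C(6,2) D(4) = 135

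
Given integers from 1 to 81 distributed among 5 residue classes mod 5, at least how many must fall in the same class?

By pigeonhole with 81 objects and 5 categories: ceiling(81/5).

Final answer: 17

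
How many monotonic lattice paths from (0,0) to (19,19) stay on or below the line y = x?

Total monotonic paths to (19,19): C(38,19) = 35345263800.
Reflecting each bad path at its first crossing gives a bijection with paths to (18,20): C(38,20) = 33578000610.
Valid Dyck paths: 35345263800 - 33578000610.
(This is the Catalan number C_{19}.)

Final answer: C_{19} = 1767263190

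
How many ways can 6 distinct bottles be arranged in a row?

The number of ways to arrange 6 distinct objects is 6!.

Final answer: 6! = 720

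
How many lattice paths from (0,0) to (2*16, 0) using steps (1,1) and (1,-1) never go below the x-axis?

Total monotonic paths to (16,16): C(32,16) = 601080390.
By the reflection principle, paths that go above the diagonal number C(32,17) = 565722720.
Valid Dyck paths: 601080390 - 565722720.
(Check: C(32,16) - C(32,17) = C(32,16)/17, the Catalan number C_{16}.)

Final answer: C_{16} = 35357670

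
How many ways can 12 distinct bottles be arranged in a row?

The number of ways to arrange 12 distinct objects is 12!.

Final answer: 12! = 479001600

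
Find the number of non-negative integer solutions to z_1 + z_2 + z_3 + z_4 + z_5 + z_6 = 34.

Stars and bars with 34 stars and 5 bars:
C(34+6-1, 6-1) = C(39,5).

Final answer: C(39,5) = 575757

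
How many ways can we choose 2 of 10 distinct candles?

C(10,2) = 10!/(2! x (10-2)!).

Final answer: C(10,2) = 45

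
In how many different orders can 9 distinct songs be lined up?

The number of ways to arrange 9 distinct objects is 9!.

Final answer: 9! = 362880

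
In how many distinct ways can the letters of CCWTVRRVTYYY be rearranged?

Letters (C:2, R:2, T:2, V:2, W:1, Y:3). Total letters: 12.
Permutations = 12!/(3! x 2! x 2! x 2! x 2!).

Final answer: 4989600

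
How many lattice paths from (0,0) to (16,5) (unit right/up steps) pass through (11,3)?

Paths (0,0)->(11,3): C(14,3) = 364.
Paths (11,3)->(16,5): C(7,2) = 21.
By multiplication principle: 364 x 21.

Final answer: 7644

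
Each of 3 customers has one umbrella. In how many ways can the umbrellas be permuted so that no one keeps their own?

Use the recurrence D(n) = (n-1)(D(n-1) + D(n-2)) with D(0)=1, D(1)=0.
D(2) = 1 x (0 + 1) = 1
D(3) = 2 x (D(2) + D(1)) = 2 x (1 + 0)

Final answer: D(3) = 2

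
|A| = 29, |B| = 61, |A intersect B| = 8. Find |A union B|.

|A union B| = |A| + |B| - |A intersect B| = 29 + 61 - 8.

Final answer: 82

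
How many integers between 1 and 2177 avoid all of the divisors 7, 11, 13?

|div by 7|=311, |div by 11|=197, |div by 13|=167.
|div by 7&11|=28, |div by 7&13|=23, |div by 11&13|=15, |div by all|=2.
By inclusion-exclusion, divisible by at least one: 311+197+167-28-23-15+2 = 611.
Not divisible by any: 2177 - 611.

Final answer: 1566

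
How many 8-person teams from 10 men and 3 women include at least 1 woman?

Sum over valid woman counts:
C(3,1)C(10,7) = 360
C(3,2)C(10,6) = 630
C(3,3)C(10,5) = 252
Total: 360 + 630 + 252.

Final answer: 1242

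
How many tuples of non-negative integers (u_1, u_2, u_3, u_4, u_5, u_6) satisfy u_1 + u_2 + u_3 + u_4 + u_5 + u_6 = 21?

Stars and bars with 21 stars and 5 bars:
C(21+6-1, 6-1) = C(26,5).

Final answer: C(26,5) = 65780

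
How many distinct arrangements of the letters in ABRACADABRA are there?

Letters (A:5, B:2, C:1, D:1, R:2). Total letters: 11.
Permutations = 11!/(5! x 2! x 2!).

Final answer: 83160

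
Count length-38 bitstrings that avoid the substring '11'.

Let a(n) count valid strings. If the last bit is 0 the prefix is any valid string of length n-1; if it is 1 the string must end in 01 with a valid prefix of length n-2. So a(n) = a(n-1) + a(n-2), a(1)=2, a(2)=3.
Computing successive values: a(1)=2, a(2)=3, a(3)=5, a(4)=8, a(5)=13, a(6)=21, a(7)=34, a(8)=55, a(9)=89, a(10)=144, a(11)=233, a(12)=377, a(13)=610, a(14)=987, a(15)=1597, a(16)=2584, a(17)=4181, a(18)=6765, a(19)=10946, a(20)=17711, a(21)=28657, a(22)=46368, a(23)=75025, a(24)=121393, a(25)=196418, a(26)=317811, a(27)=514229, a(28)=832040, a(29)=1346269, a(30)=2178309, a(31)=3524578, a(32)=5702887, a(33)=9227465, a(34)=14930352, a(35)=24157817, a(36)=39088169, a(37)=63245986, a(38)=102334155.

Final answer: 102334155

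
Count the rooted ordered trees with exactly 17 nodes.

The structures are counted by the Catalan number C_n. Here n = 17 - 1 = 16.
C_n = C(2n,n) - C(2n,n+1), so C_{16} = C(32,16) - C(32,17) = 601080390 - 565722720.

Final answer: C_{16} = 35357670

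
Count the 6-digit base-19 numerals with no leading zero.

In base 19, the leading digit has 18 choices (1..18); each of the remaining 5 digits has 19 choices.
Total: 18 x 19^5.

Final answer: 44569782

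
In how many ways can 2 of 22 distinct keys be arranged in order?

P(22,2) = 22!/(22-2)! = 22!/20!.

Final answer: P(22,2) = 462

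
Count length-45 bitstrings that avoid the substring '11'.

Classify by the final bit: ...0 gives a(n-1) strings, ...01 gives a(n-2) strings. Thus a(n) = a(n-1) + a(n-2) with a(1)=2, a(2)=3.
Iterating the recurrence: a(1)=2, a(2)=3, a(3)=5, a(4)=8, a(5)=13, a(6)=21, a(7)=34, a(8)=55, a(9)=89, a(10)=144, a(11)=233, a(12)=377, a(13)=610, a(14)=987, a(15)=1597, a(16)=2584, a(17)=4181, a(18)=6765, a(19)=10946, a(20)=17711, a(21)=28657, a(22)=46368, a(23)=75025, a(24)=121393, a(25)=196418, a(26)=317811, a(27)=514229, a(28)=832040, a(29)=1346269, a(30)=2178309, a(31)=3524578, a(32)=5702887, a(33)=9227465, a(34)=14930352, a(35)=24157817, a(36)=39088169, a(37)=63245986, a(38)=102334155, a(39)=165580141, a(40)=267914296, a(41)=433494437, a(42)=701408733, a(43)=1134903170, a(44)=1836311903, a(45)=2971215073.

Final answer: 2971215073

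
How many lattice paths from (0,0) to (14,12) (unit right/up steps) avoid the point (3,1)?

Total paths to (14,12): C(26,12) = 9657700.
Paths through (3,1): C(4,1) x C(22,11) = 2821728.
Avoiding (3,1): 9657700 - 2821728.

Final answer: 6835972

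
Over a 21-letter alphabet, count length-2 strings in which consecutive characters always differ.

First character: 21 choices. Each subsequent: 20 choices (must differ from the previous one).
Total: 21 x 20^1.

Final answer: 21 x 20^{1} = 420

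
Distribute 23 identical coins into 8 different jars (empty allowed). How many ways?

Stars and bars: C(n+k-1, k-1) = C(30,7).

Final answer: C(30,7) = 2035800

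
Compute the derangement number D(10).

Use the recurrence D(n) = (n-1)(D(n-1) + D(n-2)) with D(0)=1, D(1)=0.
Building up: D(2)=1, D(3)=2, D(4)=9, D(5)=44, D(6)=265, D(7)=1854, D(8)=14833, D(9)=133496.
D(10) = 9 x (D(9) + D(8)) = 9 x (133496 + 14833).

Final answer: D(10) = 1334961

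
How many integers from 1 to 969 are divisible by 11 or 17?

Multiples of 11: 88. Multiples of 17: 57. Of both (lcm=187): 5.
By inclusion-exclusion: 88 + 57 - 5.

Final answer: 140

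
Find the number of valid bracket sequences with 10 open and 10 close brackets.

The structures are counted by the Catalan number C_n. Here n = 10 (pairs).
Using C_0 = 1 and C_(k+1) = C_k x 2(2k+1)/(k+2), build up term by term: C_1=1, C_2=2, C_3=5, C_4=14, C_5=42, C_6=132, C_7=429, C_8=1430, C_9=4862, C_10=16796.

Final answer: C_{10} = 16796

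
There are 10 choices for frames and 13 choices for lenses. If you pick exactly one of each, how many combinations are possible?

By the multiplication principle: 10 x 13.

Final answer: 130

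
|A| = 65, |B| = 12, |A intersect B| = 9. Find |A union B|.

|A union B| = |A| + |B| - |A intersect B| = 65 + 12 - 9.

Final answer: 68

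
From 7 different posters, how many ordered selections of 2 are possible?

P(7,2) = 7!/(7-2)! = 7!/5!.

Final answer: P(7,2) = 42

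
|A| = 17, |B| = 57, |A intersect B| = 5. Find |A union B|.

|A union B| = |A| + |B| - |A intersect B| = 17 + 57 - 5.

Final answer: 69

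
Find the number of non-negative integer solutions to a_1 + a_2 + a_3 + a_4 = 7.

Stars and bars with 7 stars and 3 bars:
C(7+4-1, 4-1) = C(10,3).

Final answer: C(10,3) = 120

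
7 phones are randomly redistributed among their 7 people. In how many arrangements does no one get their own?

Use the recurrence D(n) = (n-1)(D(n-1) + D(n-2)) with D(0)=1, D(1)=0.
D(2) = 1 x (0 + 1) = 1
D(3) = 2 x (1 + 0) = 2
D(4) = 3 x (2 + 1) = 9
D(5) = 4 x (9 + 2) = 44
D(6) = 5 x (44 + 9) = 265
D(7) = 6 x (D(6) + D(5)) = 6 x (265 + 44)

Final answer: D(7) = 1854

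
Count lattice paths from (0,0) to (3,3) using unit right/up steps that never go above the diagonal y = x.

Total monotonic paths to (3,3): C(6,3) = 20.
Reflecting each bad path at its first crossing gives a bijection with paths to (2,4): C(6,4) = 15.
Valid Dyck paths: 20 - 15.
(This is the Catalan number C_{3}.)

Final answer: C_{3} = 5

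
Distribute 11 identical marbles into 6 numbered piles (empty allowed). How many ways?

Stars and bars: C(n+k-1, k-1) = C(16,5).

Final answer: C(16,5) = 4368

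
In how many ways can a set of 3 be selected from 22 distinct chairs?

C(22,3) = 22!/(3! x (22-3)!).

Final answer: C(22,3) = 1540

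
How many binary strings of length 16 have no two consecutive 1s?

Classify by the final bit: ...0 gives a(n-1) strings, ...01 gives a(n-2) strings. Thus a(n) = a(n-1) + a(n-2) with a(1)=2, a(2)=3.
Iterating the recurrence: a(1)=2, a(2)=3, a(3)=5, a(4)=8, a(5)=13, a(6)=21, a(7)=34, a(8)=55, a(9)=89, a(10)=144, a(11)=233, a(12)=377, a(13)=610, a(14)=987, a(15)=1597, a(16)=2584.

Final answer: 2584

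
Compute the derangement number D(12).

D(n) = (n-1)(D(n-1) + D(n-2)), D(0)=1, D(1)=0.
Building up: D(2)=1, D(3)=2, D(4)=9, D(5)=44, D(6)=265, D(7)=1854, D(8)=14833, D(9)=133496, D(10)=1334961, D(11)=14684570.
D(12) = 11 x (D(11) + D(10)) = 11 x (14684570 + 1334961).

Final answer: D(12) = 176214841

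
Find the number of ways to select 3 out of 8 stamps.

C(8,3) = 8!/(3! x 5!).

Final answer: \binom{8}{3} = 56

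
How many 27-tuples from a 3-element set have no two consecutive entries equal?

First character: 3 choices. Each subsequent: 2 choices (must differ from the previous one).
Total: 3 x 2^26.

Final answer: 3 x 2^{26} = 201326592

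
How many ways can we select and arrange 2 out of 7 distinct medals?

P(7,2) = 7!/(7-2)! = 7!/5!.

Final answer: P(7,2) = 42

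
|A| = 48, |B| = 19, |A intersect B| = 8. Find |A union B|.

|A union B| = |A| + |B| - |A intersect B| = 48 + 19 - 8.

Final answer: 59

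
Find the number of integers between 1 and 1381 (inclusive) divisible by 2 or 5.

Multiples of 2: 690. Multiples of 5: 276. Of both (lcm=10): 138.
By inclusion-exclusion: 690 + 276 - 138.

Final answer: 828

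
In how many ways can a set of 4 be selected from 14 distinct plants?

C(14,4) = 14!/(4! x 10!).

Final answer: \binom{14}{4} = 1001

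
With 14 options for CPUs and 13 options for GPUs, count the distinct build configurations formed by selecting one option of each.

By the multiplication principle: 14 x 13.

Final answer: 182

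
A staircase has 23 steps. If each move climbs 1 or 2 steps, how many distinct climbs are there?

Let f(n) be the number of climbs. Removing the last move (1 or 2 steps) gives f(n) = f(n-1) + f(n-2); base cases f(1)=1, f(2)=2.
Iterating the recurrence: f(1)=1, f(2)=2, f(3)=3, f(4)=5, f(5)=8, f(6)=13, f(7)=21, f(8)=34, f(9)=55, f(10)=89, f(11)=144, f(12)=233, f(13)=377, f(14)=610, f(15)=987, f(16)=1597, f(17)=2584, f(18)=4181, f(19)=6765, f(20)=10946, f(21)=17711, f(22)=28657, f(23)=46368.

Final answer: 46368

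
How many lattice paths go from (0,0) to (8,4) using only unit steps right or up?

Each path has 8 right steps and 4 up steps in some order (12 steps total).
Choose which 4 of the 12 steps are up: C(12,4).

Final answer: C(12,4) = 495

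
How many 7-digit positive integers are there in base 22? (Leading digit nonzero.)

In base 22, the leading digit has 21 choices (1..21); each of the remaining 6 digits has 22 choices.
Total: 21 x 22^6.

Final answer: 2380977984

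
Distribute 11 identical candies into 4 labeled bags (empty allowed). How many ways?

Stars and bars: C(n+k-1, k-1) = C(14,3).

Final answer: C(14,3) = 364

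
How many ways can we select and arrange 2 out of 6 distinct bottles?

P(6,2) = 6!/(6-2)! = 6!/4!.

Final answer: P(6,2) = 30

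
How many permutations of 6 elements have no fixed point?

D(n) = (n-1)(D(n-1) + D(n-2)), D(0)=1, D(1)=0.
Building up: D(2)=1, D(3)=2, D(4)=9, D(5)=44.
D(6) = 5 x (D(5) + D(4)) = 5 x (44 + 9).

Final answer: D(6) = 265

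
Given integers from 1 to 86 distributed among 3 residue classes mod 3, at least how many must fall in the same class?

By pigeonhole with 86 objects and 3 categories: ceiling(86/3).

Final answer: 29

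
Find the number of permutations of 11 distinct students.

The number of ways to arrange 11 distinct objects is 11!.

Final answer: 11! = 39916800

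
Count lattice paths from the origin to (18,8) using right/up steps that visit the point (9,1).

Paths (0,0)->(9,1): C(10,1) = 10.
Paths (9,1)->(18,8): C(16,7) = 11440.
By multiplication principle: 10 x 11440.

Final answer: 114400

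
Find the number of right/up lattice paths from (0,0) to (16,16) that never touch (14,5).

Total paths to (16,16): C(32,16) = 601080390.
Paths through (14,5): C(19,5) x C(13,11) = 906984.
Avoiding (14,5): 601080390 - 906984.

Final answer: 600173406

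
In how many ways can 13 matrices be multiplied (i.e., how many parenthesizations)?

The structures are counted by the Catalan number C_n. Here n = 13 - 1 = 12.
C_n = C(2n,n)/(n+1), so C_{12} = C(24,12)/13 = 2704156/13.

Final answer: C_{12} = 208012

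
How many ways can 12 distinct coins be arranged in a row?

The number of ways to arrange 12 distinct objects is 12!.

Final answer: 12! = 479001600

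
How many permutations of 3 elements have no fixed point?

D(n) = (n-1)(D(n-1) + D(n-2)), D(0)=1, D(1)=0.
D(2) = 1 x (0 + 1) = 1
D(3) = 2 x (D(2) + D(1)) = 2 x (1 + 0)

Final answer: D(3) = 2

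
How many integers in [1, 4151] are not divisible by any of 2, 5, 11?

|div by 2|=2075, |div by 5|=830, |div by 11|=377.
|div by 2&5|=415, |div by 2&11|=188, |div by 5&11|=75, |div by all|=37.
By inclusion-exclusion, divisible by at least one: 2075+830+377-415-188-75+37 = 2641.
Not divisible by any: 4151 - 2641.

Final answer: 1510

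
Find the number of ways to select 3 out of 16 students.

C(16,3) = 16!/(3! x (16-3)!).

Final answer: C(16,3) = 560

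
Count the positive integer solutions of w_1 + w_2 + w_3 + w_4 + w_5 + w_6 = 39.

Substitute w'_i = w_i - 1 (so w'_i >= 0). Then sum w'_i = 39 - 6 = 33.
Stars and bars: C(33+6-1, 6-1) = C(38,5).

Final answer: C(38,5) = 501942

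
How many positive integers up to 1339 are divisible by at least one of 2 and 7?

Multiples of 2: 669. Multiples of 7: 191. Of both (lcm=14): 95.
By inclusion-exclusion: 669 + 191 - 95.

Final answer: 765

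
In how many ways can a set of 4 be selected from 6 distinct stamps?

C(6,4) = 6!/(4! x (6-4)!).

Final answer: C(6,4) = 15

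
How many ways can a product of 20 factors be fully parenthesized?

The structures are counted by the Catalan number C_n. Here n = 20 - 1 = 19.
C_n = (2n)!/(n!(n+1)!), so C_{19} = 38!/(19! x 20!) = C(38,19)/20 = 35345263800/20.

Final answer: C_{19} = 1767263190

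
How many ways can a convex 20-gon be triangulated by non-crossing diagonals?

This is counted by the nth Catalan number C_n. Here n = 20 - 2 = 18.
C_n = C(2n,n) - C(2n,n+1), so C_{18} = C(36,18) - C(36,19) = 9075135300 - 8597496600.

Final answer: C_{18} = 477638700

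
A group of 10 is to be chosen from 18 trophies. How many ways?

C(18,10) = 18!/(10! x 8!).

Final answer: \binom{18}{10} = 43758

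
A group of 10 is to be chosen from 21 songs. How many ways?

C(21,10) = 21!/(10! x 11!).

Final answer: \binom{21}{10} = 352716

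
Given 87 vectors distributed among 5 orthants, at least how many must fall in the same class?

By pigeonhole with 87 objects and 5 categories: ceiling(87/5).

Final answer: 18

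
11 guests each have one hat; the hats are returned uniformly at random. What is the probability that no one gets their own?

D(n) = (n-1)(D(n-1) + D(n-2)), D(0)=1, D(1)=0.
Building up: D(2)=1, D(3)=2, D(4)=9, D(5)=44, D(6)=265, D(7)=1854, D(8)=14833, D(9)=133496, D(10)=1334961, D(11)=14684570.
Total arrangements: 11! = 39916800.
Probability = D(11)/11! = 1468457/3991680.

Final answer: D(11)/11! = 14684570/39916800 = 0.367879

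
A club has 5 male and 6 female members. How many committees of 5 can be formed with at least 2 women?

Sum over valid woman counts:
C(6,2)C(5,3) = 150
C(6,3)C(5,2) = 200
C(6,4)C(5,1) = 75
C(6,5)C(5,0) = 6
Total: 150 + 200 + 75 + 6.

Final answer: 431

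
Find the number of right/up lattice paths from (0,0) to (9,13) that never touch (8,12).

Total paths to (9,13): C(22,13) = 497420.
Paths through (8,12): C(20,12) x C(2,1) = 251940.
Avoiding (8,12): 497420 - 251940.

Final answer: 245480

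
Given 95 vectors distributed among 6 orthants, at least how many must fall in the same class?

By pigeonhole with 95 objects and 6 categories: ceiling(95/6).

Final answer: 16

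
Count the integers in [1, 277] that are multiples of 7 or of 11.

Multiples of 7: 39. Multiples of 11: 25. Of both (lcm=77): 3.
By inclusion-exclusion: 39 + 25 - 3.

Final answer: 61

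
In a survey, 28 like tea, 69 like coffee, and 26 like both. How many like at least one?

|A union B| = |A| + |B| - |A intersect B| = 28 + 69 - 26.

Final answer: 71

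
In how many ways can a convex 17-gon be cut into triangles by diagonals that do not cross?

This is counted by the nth Catalan number C_n. Here n = 17 - 2 = 15.
Using C_0 = 1 and C_(k+1) = C_k x 2(2k+1)/(k+2), build up term by term: C_1=1, C_2=2, C_3=5, C_4=14, C_5=42, C_6=132, C_7=429, C_8=1430, C_9=4862, C_10=16796, C_11=58786, C_12=208012, C_13=742900, C_14=2674440, C_15=9694845.

Final answer: C_{15} = 9694845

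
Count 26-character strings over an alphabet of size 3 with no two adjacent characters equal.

First character: 3 choices. Each subsequent: 2 choices (must differ from the previous one).
Total: 3 x 2^25.

Final answer: 3 x 2^{25} = 100663296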